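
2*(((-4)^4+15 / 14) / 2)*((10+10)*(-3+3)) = 0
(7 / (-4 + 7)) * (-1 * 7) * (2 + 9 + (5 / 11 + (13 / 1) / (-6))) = -30037 / 198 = -151.70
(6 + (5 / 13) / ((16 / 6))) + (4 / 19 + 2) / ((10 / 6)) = 7.47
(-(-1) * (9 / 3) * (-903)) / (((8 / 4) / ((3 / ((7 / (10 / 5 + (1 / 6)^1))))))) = -5031 / 4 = -1257.75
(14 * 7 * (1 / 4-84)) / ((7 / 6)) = -7035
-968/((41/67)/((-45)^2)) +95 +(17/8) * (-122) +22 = -525356929/164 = -3203395.91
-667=-667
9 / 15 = 0.60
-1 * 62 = -62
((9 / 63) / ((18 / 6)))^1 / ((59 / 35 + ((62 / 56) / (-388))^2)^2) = 49750906278707200 / 2968878475822188747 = 0.02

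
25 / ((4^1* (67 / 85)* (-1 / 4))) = -2125 / 67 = -31.72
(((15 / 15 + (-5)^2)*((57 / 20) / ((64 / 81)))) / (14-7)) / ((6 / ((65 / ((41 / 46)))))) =5982093 / 36736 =162.84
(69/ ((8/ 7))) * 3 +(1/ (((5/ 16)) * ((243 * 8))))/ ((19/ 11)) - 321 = -25831939/ 184680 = -139.87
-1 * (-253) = 253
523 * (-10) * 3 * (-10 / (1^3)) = 156900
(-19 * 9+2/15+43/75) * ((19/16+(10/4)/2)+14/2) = -482143/300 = -1607.14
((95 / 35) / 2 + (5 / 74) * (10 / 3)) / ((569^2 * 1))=2459 / 503124594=0.00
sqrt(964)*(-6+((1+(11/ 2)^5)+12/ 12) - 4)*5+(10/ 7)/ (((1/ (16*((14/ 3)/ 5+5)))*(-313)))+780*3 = 15377972/ 6573+803975*sqrt(241)/ 16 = 782405.09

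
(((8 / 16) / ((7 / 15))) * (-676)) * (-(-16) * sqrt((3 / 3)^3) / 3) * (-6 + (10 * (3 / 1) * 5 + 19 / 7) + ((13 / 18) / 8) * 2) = -250238300 / 441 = -567433.79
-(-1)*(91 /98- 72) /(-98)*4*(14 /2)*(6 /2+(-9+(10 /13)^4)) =-160559170 /1399489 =-114.73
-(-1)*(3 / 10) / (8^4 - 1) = 1 / 13650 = 0.00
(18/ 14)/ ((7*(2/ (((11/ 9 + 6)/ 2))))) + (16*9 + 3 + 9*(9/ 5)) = 160261/ 980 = 163.53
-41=-41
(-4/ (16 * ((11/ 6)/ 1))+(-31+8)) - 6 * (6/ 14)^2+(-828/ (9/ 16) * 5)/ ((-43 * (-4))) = -67.03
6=6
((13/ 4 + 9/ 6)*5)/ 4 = 95/ 16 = 5.94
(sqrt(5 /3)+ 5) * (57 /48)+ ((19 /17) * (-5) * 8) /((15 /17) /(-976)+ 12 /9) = -29303795 /1061168+ 19 * sqrt(15) /48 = -26.08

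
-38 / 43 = -0.88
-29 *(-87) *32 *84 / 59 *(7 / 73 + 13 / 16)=449719704 / 4307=104416.00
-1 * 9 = -9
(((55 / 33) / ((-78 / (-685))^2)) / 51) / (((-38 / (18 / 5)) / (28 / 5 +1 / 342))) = -69163765 / 51698088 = -1.34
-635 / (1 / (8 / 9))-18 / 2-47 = -5584 / 9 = -620.44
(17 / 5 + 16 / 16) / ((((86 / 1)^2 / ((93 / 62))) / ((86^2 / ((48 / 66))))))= 363 / 40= 9.08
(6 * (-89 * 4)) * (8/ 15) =-1139.20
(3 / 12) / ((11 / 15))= 15 / 44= 0.34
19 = 19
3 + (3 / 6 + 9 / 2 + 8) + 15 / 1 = 31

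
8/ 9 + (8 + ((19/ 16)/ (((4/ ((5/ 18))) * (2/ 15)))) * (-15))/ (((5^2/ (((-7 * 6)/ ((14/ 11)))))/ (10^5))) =12139939/ 72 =168610.26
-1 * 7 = -7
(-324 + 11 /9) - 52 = -3373 /9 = -374.78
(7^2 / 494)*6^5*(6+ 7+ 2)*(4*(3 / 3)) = 11430720 / 247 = 46278.22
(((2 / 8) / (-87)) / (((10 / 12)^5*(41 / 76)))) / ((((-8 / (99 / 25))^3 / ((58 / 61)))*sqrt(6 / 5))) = 497763387*sqrt(30) / 1953906250000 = 0.00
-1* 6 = -6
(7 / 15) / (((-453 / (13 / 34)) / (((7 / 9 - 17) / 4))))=0.00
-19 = -19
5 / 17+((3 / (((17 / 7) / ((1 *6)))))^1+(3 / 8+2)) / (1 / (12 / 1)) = 117.74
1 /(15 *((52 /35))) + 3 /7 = 517 /1092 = 0.47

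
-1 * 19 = -19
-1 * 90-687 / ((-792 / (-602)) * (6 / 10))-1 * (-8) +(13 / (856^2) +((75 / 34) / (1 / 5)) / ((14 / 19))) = -8091520695679 / 8632362816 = -937.35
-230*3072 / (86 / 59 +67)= -41687040 / 4039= -10321.13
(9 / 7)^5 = 59049 / 16807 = 3.51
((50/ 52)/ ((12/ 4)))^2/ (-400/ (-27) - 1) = 1875/ 252148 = 0.01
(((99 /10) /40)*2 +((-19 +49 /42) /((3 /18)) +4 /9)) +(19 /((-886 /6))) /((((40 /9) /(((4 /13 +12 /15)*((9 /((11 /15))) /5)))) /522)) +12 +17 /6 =-15087659797 /114028200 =-132.32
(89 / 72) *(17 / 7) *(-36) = -1513 / 14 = -108.07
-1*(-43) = 43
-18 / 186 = -3 / 31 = -0.10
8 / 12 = 2 / 3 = 0.67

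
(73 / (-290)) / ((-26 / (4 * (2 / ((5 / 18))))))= 2628 / 9425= 0.28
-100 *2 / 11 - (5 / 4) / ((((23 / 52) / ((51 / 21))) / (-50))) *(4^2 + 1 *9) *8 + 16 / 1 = 121546136 / 1771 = 68631.36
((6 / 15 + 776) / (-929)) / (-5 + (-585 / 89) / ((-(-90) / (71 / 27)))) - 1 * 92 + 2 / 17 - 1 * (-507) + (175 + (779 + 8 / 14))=18894198478353 / 13792895515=1369.85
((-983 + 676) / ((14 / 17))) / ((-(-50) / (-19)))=99161 / 700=141.66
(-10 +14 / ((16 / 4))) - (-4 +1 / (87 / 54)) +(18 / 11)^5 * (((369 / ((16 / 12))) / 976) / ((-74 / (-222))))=1954393025 / 284899219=6.86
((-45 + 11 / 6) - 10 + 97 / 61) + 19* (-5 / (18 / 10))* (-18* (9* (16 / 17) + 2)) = 61569691 / 6222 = 9895.48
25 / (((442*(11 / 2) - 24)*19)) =25 / 45733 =0.00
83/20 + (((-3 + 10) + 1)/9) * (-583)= -92533/180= -514.07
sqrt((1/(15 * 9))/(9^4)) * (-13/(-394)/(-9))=-13 * sqrt(15)/12925170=-0.00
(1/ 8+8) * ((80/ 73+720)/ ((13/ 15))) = 6760.27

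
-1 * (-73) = 73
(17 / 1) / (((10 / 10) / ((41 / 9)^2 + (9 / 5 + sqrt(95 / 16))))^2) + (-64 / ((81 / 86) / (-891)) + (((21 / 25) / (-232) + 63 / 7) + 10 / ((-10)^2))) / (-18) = 77639 * sqrt(95) / 405 + 102436750423 / 19026900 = 7252.26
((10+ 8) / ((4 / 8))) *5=180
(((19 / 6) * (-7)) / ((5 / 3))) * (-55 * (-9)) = -13167 / 2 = -6583.50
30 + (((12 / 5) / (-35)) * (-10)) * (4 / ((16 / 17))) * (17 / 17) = 1152 / 35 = 32.91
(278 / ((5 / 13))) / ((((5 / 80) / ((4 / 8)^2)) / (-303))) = -4380168 / 5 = -876033.60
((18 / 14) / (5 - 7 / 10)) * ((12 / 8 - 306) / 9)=-435 / 43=-10.12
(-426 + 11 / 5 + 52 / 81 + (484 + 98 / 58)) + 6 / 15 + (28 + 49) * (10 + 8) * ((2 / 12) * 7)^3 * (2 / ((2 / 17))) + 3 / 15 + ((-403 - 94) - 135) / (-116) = 1761005989 / 46980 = 37484.16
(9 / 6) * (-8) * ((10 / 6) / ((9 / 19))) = -380 / 9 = -42.22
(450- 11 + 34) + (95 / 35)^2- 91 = 19079 / 49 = 389.37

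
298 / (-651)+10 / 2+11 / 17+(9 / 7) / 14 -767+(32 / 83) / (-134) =-656307233525 / 861610218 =-761.72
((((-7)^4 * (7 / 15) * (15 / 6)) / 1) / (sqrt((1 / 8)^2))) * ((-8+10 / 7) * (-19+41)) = -9719248 / 3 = -3239749.33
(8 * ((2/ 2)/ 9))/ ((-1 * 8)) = -1/ 9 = -0.11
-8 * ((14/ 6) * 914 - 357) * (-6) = 85232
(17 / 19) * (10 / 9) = 170 / 171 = 0.99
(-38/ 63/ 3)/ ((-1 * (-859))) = -38/ 162351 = -0.00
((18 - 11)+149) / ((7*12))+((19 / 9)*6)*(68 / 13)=18595 / 273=68.11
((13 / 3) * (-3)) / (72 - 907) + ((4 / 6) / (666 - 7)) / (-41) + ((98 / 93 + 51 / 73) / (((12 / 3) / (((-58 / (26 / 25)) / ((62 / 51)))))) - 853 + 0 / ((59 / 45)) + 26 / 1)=-418294433202484903 / 493806257051640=-847.08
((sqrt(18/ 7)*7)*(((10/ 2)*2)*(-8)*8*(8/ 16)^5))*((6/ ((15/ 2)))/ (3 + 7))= -17.96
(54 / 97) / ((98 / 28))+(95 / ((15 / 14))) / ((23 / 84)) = 5059676 / 15617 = 323.99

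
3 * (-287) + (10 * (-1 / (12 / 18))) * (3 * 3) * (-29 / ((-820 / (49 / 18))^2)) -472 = -2151072451 / 1613760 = -1332.96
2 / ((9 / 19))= 38 / 9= 4.22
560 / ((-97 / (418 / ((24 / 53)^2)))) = -20547835 / 1746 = -11768.52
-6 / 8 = -0.75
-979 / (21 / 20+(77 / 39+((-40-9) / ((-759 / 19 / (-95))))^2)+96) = -146635657740 / 2048686659953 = -0.07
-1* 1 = -1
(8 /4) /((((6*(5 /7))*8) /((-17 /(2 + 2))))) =-119 /480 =-0.25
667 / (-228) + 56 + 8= 13925 / 228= 61.07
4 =4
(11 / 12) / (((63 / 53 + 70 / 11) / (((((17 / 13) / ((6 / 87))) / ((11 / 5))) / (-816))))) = -0.00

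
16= 16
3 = 3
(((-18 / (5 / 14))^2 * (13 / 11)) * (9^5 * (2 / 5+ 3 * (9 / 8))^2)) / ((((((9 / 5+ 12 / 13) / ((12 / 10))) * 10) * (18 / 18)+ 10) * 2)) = 903096679155489 / 23375000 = 38635152.05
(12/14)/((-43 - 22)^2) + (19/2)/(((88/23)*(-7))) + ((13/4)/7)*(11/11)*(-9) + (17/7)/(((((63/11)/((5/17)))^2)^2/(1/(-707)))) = -1291096883234942243219/284816927330560825200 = -4.53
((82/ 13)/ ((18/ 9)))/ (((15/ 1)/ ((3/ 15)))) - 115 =-112084/ 975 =-114.96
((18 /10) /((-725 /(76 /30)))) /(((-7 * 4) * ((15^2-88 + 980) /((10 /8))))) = 0.00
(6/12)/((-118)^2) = 1/27848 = 0.00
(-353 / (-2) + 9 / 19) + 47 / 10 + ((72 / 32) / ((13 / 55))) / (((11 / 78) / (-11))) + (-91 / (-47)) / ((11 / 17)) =-54796039 / 98230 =-557.83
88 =88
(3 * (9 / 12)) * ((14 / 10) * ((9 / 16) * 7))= 3969 / 320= 12.40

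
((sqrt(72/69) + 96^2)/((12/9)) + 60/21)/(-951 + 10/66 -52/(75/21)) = -7.16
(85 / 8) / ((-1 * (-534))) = 85 / 4272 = 0.02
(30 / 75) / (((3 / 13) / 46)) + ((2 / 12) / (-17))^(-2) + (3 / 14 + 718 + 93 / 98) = 8234129 / 735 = 11202.90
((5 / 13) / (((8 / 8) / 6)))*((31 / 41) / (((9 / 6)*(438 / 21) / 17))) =36890 / 38909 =0.95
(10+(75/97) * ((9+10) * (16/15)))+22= 4624/97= 47.67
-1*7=-7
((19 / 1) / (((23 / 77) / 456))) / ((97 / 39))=26017992 / 2231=11662.03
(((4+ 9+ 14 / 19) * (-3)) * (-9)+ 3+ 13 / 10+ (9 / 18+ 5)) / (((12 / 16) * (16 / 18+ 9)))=433992 / 8455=51.33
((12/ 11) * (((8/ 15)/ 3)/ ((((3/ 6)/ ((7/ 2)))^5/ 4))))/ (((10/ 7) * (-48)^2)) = 117649/ 29700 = 3.96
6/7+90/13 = 708/91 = 7.78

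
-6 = -6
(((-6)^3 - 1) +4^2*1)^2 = 40401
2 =2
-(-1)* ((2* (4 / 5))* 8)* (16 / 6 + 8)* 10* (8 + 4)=16384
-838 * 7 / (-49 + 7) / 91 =419 / 273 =1.53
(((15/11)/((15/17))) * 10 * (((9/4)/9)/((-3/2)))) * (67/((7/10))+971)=-2747.60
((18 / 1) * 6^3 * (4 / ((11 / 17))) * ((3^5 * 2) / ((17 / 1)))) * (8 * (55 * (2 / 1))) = 604661760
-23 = -23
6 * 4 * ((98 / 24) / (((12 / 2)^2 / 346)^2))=1466521 / 162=9052.60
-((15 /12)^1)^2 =-25 /16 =-1.56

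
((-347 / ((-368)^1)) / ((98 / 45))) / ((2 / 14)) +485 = 488.03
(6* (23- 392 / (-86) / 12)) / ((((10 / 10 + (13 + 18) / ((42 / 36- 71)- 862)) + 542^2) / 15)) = 38913360 / 5432685919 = 0.01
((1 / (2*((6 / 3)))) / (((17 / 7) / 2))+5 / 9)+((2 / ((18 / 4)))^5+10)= 21640189 / 2007666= 10.78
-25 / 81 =-0.31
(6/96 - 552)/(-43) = 8831/688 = 12.84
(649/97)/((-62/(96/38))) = -15576/57133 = -0.27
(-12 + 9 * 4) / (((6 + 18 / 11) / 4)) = 88 / 7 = 12.57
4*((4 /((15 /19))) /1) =304 /15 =20.27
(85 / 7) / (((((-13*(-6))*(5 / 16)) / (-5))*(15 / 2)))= -272 / 819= -0.33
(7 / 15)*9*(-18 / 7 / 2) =-5.40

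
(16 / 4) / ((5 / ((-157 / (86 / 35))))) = -2198 / 43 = -51.12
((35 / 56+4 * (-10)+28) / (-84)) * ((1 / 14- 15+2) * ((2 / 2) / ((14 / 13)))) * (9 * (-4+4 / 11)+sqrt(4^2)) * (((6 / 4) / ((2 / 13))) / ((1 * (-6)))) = -31414903 / 413952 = -75.89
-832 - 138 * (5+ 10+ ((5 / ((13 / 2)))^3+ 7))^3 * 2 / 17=-1958214807343648 / 10604499373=-184658.86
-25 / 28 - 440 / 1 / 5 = -2489 / 28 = -88.89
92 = 92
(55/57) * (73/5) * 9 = 2409/19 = 126.79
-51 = -51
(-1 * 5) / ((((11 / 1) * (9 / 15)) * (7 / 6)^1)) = -50 / 77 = -0.65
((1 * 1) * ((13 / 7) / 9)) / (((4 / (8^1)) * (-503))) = -26 / 31689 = -0.00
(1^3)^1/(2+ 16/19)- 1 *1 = -35/54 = -0.65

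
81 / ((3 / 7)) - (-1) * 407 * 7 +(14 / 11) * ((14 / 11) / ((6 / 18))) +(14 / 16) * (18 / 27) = 4419079 / 1452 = 3043.44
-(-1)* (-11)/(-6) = 11/6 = 1.83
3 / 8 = 0.38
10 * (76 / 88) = 95 / 11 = 8.64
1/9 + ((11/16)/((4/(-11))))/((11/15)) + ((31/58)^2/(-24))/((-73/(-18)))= -87343241/35362368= -2.47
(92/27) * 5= 17.04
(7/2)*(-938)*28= -91924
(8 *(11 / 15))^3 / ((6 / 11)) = 370.18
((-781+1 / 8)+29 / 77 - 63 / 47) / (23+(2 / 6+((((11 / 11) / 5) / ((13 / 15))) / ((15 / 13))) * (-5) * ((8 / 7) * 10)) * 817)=67907391 / 785335408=0.09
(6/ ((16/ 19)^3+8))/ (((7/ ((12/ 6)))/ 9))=6859/ 3822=1.79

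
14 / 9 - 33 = -283 / 9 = -31.44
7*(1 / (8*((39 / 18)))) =0.40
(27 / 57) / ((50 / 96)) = 432 / 475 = 0.91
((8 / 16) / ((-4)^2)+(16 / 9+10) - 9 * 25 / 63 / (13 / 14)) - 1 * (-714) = 721.96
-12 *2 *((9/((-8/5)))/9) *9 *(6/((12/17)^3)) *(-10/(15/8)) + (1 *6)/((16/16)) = -24553/2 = -12276.50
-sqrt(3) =-1.73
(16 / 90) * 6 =16 / 15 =1.07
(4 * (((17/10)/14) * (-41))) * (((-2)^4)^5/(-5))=730857472/175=4176328.41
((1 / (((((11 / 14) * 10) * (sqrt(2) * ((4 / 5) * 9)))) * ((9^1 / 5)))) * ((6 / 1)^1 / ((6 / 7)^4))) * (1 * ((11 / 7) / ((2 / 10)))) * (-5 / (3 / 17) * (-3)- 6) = 4741975 * sqrt(2) / 139968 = 47.91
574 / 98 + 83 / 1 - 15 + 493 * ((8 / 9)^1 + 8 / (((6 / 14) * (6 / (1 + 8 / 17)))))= 174361 / 63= 2767.63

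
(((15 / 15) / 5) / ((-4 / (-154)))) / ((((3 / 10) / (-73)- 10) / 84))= -472164 / 7303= -64.65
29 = 29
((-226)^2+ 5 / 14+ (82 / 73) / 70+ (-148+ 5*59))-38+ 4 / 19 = 51185.58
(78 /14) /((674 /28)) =78 /337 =0.23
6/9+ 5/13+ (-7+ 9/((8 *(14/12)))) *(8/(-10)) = 8026/1365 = 5.88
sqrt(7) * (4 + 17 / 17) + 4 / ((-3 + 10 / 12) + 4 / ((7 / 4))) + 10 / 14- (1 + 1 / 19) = 5 * sqrt(7) + 22119 / 665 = 46.49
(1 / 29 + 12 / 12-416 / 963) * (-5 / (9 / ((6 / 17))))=-168260 / 1424277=-0.12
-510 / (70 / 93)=-4743 / 7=-677.57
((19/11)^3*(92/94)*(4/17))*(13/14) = 8203364/7444283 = 1.10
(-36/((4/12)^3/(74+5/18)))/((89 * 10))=-36099/445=-81.12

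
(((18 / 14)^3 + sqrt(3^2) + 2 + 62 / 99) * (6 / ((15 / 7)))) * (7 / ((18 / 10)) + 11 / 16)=86731649 / 873180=99.33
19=19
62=62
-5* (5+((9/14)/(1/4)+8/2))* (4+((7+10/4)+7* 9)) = -61965/14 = -4426.07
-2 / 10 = -1 / 5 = -0.20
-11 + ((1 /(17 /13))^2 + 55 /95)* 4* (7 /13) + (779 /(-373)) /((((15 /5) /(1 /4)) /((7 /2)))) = -5816786435 /639020616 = -9.10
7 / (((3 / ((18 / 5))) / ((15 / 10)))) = 63 / 5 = 12.60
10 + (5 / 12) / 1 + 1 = 137 / 12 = 11.42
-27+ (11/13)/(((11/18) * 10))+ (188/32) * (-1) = -17023/520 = -32.74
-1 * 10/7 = -10/7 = -1.43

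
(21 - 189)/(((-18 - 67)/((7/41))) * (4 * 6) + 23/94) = 0.01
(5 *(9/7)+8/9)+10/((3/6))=1721/63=27.32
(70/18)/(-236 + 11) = -7/405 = -0.02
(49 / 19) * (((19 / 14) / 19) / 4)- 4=-601 / 152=-3.95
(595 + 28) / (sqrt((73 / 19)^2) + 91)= 11837 / 1802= 6.57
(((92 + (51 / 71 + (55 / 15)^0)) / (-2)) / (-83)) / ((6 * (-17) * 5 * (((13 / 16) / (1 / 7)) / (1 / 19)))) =-8872 / 866064745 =-0.00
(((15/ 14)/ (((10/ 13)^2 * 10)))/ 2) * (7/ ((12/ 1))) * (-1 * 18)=-1521/ 1600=-0.95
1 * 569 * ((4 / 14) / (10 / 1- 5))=1138 / 35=32.51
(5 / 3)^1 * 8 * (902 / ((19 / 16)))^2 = 8331304960 / 1083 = 7692802.36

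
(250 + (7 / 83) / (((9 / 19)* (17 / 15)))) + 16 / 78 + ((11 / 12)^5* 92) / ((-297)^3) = 5623111560371335 / 22459904093952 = 250.36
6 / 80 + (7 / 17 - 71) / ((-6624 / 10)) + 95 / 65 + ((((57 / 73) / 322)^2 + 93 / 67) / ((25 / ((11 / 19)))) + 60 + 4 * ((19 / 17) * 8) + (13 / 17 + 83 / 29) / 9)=66160204702201400699 / 676187904485347800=97.84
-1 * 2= -2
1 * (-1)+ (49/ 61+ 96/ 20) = 1404/ 305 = 4.60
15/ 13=1.15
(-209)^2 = 43681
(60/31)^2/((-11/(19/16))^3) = -1543275/327447296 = -0.00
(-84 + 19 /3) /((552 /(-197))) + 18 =75709 /1656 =45.72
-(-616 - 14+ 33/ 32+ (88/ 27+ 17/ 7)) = 3769603/ 6048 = 623.28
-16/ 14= -8/ 7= -1.14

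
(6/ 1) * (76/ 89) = 456/ 89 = 5.12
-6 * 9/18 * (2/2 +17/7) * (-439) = 31608/7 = 4515.43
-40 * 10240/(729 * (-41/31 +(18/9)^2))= -12697600/60507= -209.85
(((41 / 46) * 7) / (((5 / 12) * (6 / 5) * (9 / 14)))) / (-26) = -2009 / 2691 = -0.75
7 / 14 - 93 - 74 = -333 / 2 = -166.50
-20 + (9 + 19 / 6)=-47 / 6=-7.83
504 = 504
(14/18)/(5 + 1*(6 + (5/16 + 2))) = 112/1917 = 0.06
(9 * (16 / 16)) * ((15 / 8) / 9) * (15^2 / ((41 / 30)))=50625 / 164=308.69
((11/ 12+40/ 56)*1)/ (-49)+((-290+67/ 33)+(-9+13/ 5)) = -22215649/ 75460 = -294.40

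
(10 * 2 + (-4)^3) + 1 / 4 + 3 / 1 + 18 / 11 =-1721 / 44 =-39.11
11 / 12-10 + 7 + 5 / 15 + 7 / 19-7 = -8.38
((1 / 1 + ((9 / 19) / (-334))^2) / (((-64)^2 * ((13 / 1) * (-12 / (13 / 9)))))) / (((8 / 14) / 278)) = -39184458481 / 35629836926976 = -0.00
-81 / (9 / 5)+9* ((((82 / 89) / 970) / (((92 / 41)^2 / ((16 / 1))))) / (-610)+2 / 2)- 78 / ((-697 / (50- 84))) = -22732012835049 / 571085467850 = -39.80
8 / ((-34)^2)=2 / 289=0.01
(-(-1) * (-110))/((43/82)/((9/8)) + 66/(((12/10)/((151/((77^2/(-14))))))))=1562715/271973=5.75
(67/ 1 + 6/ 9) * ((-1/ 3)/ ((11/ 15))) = -1015/ 33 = -30.76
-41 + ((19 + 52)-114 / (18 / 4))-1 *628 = -1870 / 3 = -623.33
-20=-20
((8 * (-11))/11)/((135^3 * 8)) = -1/2460375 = -0.00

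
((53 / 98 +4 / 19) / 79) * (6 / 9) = 1399 / 220647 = 0.01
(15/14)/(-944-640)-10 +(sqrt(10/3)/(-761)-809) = -6054053/7392-sqrt(30)/2283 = -819.00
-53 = -53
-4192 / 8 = -524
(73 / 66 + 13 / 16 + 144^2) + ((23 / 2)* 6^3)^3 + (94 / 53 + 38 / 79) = 33883810608992791 / 2210736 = 15326936644.17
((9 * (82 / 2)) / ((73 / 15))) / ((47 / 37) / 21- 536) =-860139 / 6079805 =-0.14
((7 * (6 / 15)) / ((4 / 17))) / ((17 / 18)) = 63 / 5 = 12.60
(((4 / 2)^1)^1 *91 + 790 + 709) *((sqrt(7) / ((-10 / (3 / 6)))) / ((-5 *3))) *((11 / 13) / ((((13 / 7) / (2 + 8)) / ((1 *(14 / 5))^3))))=177587564 *sqrt(7) / 316875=1482.77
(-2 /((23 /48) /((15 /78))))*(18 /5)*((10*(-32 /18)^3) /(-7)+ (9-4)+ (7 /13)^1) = -28796672 /734643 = -39.20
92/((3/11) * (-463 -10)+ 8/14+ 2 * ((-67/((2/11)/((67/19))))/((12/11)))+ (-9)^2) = -146832/3877879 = -0.04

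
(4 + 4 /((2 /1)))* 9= 54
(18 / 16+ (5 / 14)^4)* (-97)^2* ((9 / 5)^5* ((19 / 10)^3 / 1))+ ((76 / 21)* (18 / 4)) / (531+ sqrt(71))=672819734500711360659 / 483441350000000-57* sqrt(71) / 986615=1391729.80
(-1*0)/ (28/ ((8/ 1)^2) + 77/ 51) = 0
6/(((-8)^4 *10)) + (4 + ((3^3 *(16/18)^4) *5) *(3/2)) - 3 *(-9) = 261140723/1658880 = 157.42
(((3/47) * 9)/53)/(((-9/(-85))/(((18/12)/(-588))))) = -255/976472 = -0.00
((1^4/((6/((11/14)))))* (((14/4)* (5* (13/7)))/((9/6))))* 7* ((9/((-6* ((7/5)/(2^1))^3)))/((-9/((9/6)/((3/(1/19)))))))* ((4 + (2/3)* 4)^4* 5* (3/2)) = 17875000000/4750893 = 3762.45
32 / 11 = 2.91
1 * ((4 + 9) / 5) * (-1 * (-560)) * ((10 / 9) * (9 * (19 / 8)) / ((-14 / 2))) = -4940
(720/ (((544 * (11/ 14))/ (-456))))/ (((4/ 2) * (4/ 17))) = -17955/ 11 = -1632.27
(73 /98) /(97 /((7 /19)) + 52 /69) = 69 /24458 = 0.00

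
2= 2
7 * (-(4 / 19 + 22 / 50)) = -4.55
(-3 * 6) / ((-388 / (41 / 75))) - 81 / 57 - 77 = -7224163 / 92150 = -78.40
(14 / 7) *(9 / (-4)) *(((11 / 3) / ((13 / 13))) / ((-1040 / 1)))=33 / 2080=0.02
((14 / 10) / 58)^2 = 0.00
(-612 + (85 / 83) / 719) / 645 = -36522239 / 38491665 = -0.95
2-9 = -7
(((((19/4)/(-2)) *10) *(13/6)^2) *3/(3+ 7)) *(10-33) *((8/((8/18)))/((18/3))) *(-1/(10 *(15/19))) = -1403207/4800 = -292.33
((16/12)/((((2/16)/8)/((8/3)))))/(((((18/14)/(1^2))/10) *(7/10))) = 2528.40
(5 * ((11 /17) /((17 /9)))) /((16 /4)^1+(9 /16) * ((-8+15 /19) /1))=-150480 /4913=-30.63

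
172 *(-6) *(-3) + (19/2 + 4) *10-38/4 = 6443/2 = 3221.50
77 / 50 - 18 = -823 / 50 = -16.46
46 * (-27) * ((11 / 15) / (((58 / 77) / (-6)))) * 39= 41026986 / 145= 282944.73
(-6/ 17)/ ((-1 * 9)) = 2/ 51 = 0.04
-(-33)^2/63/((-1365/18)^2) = -4356/1449175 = -0.00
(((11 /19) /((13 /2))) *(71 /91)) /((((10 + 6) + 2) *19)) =781 /3843567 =0.00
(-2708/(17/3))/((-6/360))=487440/17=28672.94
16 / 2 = 8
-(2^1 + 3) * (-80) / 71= 5.63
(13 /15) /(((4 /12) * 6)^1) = 13 /30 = 0.43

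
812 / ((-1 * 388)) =-2.09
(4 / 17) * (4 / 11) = 0.09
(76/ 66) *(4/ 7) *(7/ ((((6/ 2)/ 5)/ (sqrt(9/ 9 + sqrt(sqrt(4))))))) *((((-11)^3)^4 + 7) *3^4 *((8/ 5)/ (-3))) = -11448986718303744 *sqrt(1 + sqrt(2))/ 11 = -1617194326537811.24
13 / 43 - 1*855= -36752 / 43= -854.70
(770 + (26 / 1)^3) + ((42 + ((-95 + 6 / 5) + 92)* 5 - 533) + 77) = 17923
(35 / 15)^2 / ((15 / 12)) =196 / 45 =4.36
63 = 63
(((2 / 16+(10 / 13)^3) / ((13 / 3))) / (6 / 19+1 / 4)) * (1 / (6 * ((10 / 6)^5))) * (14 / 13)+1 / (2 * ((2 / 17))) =4.25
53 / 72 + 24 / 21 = 947 / 504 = 1.88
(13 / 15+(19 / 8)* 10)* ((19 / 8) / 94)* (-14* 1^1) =-196441 / 22560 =-8.71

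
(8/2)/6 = 2/3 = 0.67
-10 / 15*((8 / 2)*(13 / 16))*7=-91 / 6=-15.17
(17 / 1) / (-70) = -17 / 70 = -0.24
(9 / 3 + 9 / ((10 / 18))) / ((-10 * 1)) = -48 / 25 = -1.92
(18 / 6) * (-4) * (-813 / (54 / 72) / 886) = 6504 / 443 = 14.68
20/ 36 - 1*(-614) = 5531/ 9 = 614.56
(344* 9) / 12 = 258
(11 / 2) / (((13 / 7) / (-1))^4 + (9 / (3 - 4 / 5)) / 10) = 290521 / 649951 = 0.45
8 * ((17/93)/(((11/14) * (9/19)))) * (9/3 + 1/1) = 144704/9207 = 15.72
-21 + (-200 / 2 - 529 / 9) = -179.78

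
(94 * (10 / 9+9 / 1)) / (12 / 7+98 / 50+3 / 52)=77841400 / 305649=254.68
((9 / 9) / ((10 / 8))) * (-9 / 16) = -9 / 20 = -0.45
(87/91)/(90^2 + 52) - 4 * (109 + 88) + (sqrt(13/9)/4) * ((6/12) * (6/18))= -584563529/741832 + sqrt(13)/72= -787.95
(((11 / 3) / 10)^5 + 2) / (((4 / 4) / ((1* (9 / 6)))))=48761051 / 16200000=3.01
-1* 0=0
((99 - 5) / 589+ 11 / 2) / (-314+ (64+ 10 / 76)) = -6667 / 294345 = -0.02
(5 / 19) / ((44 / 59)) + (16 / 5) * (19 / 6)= 10.49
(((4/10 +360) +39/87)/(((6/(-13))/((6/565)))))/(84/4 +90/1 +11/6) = -4081194/55463225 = -0.07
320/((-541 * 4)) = -0.15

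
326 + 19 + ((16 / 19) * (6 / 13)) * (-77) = 77823 / 247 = 315.07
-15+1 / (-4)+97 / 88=-1245 / 88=-14.15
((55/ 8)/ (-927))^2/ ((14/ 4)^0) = 3025/ 54997056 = 0.00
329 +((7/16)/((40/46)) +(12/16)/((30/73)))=21205/64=331.33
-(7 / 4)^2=-3.06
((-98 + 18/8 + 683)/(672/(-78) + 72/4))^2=3915.73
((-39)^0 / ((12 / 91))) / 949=7 / 876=0.01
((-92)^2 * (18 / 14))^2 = 118424142.37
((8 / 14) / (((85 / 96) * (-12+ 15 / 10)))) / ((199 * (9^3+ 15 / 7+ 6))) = -32 / 76371225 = -0.00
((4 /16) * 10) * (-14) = -35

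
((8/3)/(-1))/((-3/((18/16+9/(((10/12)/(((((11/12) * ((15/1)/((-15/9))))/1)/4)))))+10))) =-446/45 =-9.91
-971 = -971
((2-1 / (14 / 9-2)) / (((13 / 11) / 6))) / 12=187 / 104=1.80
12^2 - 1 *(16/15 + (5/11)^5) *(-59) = 502667929/2415765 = 208.08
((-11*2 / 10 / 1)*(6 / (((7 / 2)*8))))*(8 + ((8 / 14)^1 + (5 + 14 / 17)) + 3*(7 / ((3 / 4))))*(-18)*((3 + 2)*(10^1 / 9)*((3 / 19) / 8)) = 2497275 / 63308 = 39.45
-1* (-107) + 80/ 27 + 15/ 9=111.63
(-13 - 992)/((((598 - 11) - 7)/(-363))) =72963/116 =628.99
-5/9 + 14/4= 53/18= 2.94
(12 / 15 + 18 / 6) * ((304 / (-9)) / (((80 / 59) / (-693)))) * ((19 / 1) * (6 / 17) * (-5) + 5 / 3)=-106601495 / 51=-2090225.39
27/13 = 2.08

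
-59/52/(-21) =59/1092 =0.05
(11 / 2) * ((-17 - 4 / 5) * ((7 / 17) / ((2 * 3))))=-6853 / 1020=-6.72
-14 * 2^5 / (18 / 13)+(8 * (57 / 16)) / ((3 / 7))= -4627 / 18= -257.06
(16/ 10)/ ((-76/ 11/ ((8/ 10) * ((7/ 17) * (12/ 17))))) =-0.05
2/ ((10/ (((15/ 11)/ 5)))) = 0.05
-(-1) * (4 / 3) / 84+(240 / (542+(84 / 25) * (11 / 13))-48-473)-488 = -5625485942 / 5577831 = -1008.54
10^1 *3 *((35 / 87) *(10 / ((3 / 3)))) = 3500 / 29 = 120.69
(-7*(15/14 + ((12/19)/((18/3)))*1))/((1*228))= -313/8664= -0.04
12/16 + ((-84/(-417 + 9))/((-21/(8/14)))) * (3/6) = 1067/1428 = 0.75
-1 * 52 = -52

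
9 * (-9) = -81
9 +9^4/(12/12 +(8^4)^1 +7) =1611/152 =10.60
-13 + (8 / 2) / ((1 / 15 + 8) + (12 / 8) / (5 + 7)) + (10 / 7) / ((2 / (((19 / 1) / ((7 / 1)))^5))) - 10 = 9566571864 / 115648967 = 82.72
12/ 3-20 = -16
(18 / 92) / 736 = 0.00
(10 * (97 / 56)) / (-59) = -485 / 1652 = -0.29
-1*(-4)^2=-16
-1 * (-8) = 8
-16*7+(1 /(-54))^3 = -17635969 /157464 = -112.00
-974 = -974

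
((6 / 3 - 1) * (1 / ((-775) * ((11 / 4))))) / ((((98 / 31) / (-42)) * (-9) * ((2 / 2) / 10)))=-8 / 1155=-0.01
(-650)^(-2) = 1 / 422500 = 0.00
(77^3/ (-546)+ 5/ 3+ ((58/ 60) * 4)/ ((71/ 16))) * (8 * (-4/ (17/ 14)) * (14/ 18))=17086.14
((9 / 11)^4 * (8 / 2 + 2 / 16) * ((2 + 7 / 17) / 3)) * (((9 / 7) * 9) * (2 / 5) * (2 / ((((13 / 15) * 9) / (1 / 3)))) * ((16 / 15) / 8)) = 807003 / 10295285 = 0.08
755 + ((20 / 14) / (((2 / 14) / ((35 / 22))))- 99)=7391 / 11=671.91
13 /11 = 1.18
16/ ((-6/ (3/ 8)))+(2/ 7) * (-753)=-1513/ 7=-216.14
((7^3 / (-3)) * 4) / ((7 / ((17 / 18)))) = -1666 / 27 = -61.70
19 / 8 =2.38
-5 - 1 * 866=-871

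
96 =96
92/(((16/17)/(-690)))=-134895/2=-67447.50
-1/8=-0.12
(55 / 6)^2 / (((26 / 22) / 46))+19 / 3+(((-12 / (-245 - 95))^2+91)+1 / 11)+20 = 63007983791 / 18597150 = 3388.05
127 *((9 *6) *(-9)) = -61722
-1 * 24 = -24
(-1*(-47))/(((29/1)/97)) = 4559/29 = 157.21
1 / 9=0.11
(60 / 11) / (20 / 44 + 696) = 60 / 7661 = 0.01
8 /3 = 2.67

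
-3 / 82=-0.04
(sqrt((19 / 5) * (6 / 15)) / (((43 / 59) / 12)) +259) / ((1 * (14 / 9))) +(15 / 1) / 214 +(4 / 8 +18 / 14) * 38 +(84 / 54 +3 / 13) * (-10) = 3186 * sqrt(38) / 1505 +18978152 / 87633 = 229.61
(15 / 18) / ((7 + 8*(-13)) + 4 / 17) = -17 / 1974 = -0.01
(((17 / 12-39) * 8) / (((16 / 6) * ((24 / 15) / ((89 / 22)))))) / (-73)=3.91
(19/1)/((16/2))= 19/8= 2.38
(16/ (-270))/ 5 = -8/ 675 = -0.01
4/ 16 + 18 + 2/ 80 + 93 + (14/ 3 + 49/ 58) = 406417/ 3480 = 116.79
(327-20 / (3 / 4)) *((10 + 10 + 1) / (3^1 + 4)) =901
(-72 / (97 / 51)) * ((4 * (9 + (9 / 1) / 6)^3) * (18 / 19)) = -306057528 / 1843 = -166064.86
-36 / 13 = -2.77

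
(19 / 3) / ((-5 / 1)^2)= 19 / 75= 0.25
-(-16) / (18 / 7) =56 / 9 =6.22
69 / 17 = 4.06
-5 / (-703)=5 / 703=0.01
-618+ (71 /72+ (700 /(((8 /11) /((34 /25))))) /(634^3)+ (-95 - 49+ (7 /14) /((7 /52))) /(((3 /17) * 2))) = -2035945453684 /2006865819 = -1014.49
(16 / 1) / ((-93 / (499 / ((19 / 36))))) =-95808 / 589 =-162.66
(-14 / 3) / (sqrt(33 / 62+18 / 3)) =-14 *sqrt(310) / 135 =-1.83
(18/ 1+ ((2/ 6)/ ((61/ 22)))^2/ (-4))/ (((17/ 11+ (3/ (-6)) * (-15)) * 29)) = 13258982/ 193265019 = 0.07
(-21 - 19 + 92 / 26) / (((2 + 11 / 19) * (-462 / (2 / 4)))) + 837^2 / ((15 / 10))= 45816280009 / 98098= 467046.02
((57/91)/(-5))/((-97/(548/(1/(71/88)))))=554439/970970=0.57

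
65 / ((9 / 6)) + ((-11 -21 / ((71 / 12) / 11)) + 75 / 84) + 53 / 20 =-23603 / 7455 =-3.17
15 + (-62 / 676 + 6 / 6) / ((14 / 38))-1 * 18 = -1265 / 2366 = -0.53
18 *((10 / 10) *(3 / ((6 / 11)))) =99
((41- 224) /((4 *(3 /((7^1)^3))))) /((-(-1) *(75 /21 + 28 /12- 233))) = 439383 /19076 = 23.03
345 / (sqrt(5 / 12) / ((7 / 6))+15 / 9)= 50715 / 218 - 4347 * sqrt(15) / 218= 155.41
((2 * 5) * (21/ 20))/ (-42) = -1/ 4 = -0.25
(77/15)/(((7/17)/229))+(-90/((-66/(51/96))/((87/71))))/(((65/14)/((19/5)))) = 6958281067/2436720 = 2855.59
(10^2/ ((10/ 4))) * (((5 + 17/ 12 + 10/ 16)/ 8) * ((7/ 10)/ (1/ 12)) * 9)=10647/ 4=2661.75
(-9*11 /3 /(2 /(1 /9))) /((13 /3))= -11 /26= -0.42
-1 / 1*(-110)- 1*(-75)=185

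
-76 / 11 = -6.91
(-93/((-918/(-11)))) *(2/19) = -341/2907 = -0.12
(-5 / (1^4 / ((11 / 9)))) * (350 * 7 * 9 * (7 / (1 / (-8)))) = 7546000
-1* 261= -261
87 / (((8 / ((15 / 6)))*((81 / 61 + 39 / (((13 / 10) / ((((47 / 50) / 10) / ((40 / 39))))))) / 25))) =27640625 / 165813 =166.70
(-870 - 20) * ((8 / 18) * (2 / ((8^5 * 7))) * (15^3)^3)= -1900810546875 / 14336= -132590021.41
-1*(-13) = 13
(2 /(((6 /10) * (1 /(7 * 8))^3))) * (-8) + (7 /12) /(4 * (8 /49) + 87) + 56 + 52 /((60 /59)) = -48272221681 /10308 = -4682986.19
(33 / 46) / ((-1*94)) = -33 / 4324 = -0.01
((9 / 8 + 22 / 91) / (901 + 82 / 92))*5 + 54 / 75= 274683449 / 377531700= 0.73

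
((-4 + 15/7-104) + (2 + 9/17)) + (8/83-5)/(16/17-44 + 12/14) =-5119528969/49602294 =-103.21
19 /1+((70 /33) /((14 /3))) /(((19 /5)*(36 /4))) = 35764 /1881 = 19.01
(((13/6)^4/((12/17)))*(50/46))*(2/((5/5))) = 12138425/178848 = 67.87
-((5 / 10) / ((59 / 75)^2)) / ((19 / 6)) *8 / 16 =-16875 / 132278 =-0.13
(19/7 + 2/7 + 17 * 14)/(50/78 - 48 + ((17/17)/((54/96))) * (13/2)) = -28197/4189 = -6.73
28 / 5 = 5.60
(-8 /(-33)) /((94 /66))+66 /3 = 1042 /47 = 22.17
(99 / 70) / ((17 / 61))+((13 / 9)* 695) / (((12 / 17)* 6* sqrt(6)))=6039 / 1190+153595* sqrt(6) / 3888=101.84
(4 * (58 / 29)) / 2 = 4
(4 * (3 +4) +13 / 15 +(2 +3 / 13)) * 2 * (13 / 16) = 758 / 15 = 50.53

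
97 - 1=96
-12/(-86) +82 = 3532/43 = 82.14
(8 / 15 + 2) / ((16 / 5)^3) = 475 / 6144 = 0.08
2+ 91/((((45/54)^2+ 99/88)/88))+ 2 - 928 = 455532/131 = 3477.34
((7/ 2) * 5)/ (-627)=-35/ 1254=-0.03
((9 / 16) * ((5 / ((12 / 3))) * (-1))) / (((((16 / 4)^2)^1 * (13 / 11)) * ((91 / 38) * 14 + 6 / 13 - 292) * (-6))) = -0.00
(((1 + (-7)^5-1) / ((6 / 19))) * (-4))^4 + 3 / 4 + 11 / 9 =665510907914949989269183 / 324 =2054046012083178979225.87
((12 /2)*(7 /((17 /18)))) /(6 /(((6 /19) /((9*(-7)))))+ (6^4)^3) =84 /4111697707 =0.00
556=556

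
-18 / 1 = -18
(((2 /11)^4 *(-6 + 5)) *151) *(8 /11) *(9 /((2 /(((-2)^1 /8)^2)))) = -5436 /161051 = -0.03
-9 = -9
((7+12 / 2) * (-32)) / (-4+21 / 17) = 7072 / 47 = 150.47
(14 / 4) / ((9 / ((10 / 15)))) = 0.26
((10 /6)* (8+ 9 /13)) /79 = 565 /3081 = 0.18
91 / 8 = 11.38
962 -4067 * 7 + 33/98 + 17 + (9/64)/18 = -172415119/6272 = -27489.66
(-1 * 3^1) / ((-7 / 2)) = 6 / 7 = 0.86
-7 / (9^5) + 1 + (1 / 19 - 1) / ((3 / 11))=-2775436 / 1121931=-2.47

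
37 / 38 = 0.97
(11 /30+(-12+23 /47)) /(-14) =15713 /19740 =0.80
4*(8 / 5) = 32 / 5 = 6.40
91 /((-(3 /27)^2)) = -7371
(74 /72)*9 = 37 /4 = 9.25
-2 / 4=-0.50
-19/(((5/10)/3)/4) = -456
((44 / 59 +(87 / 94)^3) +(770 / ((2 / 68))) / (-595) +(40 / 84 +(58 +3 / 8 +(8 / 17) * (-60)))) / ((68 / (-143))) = 7408563811363 / 297408043464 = 24.91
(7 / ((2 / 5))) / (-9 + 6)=-35 / 6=-5.83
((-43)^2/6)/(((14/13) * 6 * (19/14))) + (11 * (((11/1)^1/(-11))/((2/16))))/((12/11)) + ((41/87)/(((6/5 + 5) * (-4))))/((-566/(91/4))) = -45.52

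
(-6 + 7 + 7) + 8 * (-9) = -64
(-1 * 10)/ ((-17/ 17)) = 10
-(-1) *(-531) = -531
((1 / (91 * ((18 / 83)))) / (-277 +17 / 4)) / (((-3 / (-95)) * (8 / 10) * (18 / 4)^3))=-157700 / 1954147923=-0.00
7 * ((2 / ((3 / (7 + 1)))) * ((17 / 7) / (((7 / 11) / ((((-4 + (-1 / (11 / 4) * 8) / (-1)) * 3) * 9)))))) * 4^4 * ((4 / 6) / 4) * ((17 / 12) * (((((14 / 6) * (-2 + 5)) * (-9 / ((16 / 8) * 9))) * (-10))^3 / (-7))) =1553664000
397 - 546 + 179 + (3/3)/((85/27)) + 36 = 5637/85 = 66.32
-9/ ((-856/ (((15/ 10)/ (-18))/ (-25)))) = 3/ 85600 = 0.00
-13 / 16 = -0.81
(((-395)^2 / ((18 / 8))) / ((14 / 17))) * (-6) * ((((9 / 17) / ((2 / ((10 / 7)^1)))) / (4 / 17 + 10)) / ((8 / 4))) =-13262125 / 1421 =-9332.95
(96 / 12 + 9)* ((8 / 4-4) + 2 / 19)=-612 / 19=-32.21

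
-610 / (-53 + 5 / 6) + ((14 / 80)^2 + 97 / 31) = 14.85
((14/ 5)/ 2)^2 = 49/ 25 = 1.96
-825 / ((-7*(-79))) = -825 / 553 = -1.49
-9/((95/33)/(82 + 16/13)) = -321354/1235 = -260.21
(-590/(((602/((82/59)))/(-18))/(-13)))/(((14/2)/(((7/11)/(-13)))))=7380/3311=2.23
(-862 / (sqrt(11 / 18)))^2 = 13374792 / 11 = 1215890.18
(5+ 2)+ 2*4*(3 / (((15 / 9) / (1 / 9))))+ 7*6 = 253 / 5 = 50.60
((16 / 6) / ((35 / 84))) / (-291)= -32 / 1455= -0.02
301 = 301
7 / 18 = 0.39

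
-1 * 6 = -6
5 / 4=1.25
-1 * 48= -48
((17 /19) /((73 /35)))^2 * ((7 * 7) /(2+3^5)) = 70805 /1923769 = 0.04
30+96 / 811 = 24426 / 811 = 30.12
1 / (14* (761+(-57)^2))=0.00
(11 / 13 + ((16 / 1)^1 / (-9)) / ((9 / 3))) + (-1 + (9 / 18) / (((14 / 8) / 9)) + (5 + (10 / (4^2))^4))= 70221449 / 10063872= 6.98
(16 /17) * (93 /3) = 496 /17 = 29.18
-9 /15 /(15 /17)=-0.68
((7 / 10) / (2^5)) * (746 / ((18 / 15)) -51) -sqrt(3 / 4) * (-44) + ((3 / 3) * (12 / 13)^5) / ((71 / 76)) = 20879664367 / 1581708180 + 22 * sqrt(3) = 51.31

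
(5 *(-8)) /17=-40 /17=-2.35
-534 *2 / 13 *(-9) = 9612 / 13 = 739.38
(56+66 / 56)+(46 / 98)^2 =551259 / 9604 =57.40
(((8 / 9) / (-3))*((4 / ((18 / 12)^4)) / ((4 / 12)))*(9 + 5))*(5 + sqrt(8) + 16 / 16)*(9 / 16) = -48.83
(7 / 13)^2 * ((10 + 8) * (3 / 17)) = 0.92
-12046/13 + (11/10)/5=-926.40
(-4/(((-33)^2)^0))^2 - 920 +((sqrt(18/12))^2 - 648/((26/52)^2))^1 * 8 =-21628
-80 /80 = -1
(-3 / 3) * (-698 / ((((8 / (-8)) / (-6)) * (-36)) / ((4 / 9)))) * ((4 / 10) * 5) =-2792 / 27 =-103.41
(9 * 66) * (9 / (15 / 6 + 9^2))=10692 / 167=64.02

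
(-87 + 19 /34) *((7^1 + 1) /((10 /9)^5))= -408.34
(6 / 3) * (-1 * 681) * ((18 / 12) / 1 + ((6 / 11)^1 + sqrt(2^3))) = -2724 * sqrt(2) - 30645 / 11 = -6638.23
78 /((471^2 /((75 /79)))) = 650 /1947271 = 0.00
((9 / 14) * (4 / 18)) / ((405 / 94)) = 94 / 2835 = 0.03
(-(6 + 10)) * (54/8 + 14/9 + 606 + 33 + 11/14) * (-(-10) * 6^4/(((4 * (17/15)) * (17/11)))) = -2282623200/119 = -19181707.56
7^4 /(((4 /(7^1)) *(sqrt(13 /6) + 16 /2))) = 28812 /53 - 2401 *sqrt(78) /212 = 443.60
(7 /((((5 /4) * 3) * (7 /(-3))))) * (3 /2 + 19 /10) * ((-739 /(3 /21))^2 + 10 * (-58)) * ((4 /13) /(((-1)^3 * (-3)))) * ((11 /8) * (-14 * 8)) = 373631870304 /325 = 1149636524.01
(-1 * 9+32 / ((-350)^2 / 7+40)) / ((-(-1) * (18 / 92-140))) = 1815022 / 28199935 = 0.06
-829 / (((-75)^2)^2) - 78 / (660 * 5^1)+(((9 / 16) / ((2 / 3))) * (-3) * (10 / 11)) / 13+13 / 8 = 1.42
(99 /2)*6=297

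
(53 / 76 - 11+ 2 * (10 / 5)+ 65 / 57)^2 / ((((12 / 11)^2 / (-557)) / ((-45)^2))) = -2334175465325 / 92416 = -25257265.68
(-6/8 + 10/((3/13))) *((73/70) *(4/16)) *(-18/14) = -15987/1120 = -14.27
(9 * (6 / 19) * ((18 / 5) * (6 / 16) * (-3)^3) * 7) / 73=-9.93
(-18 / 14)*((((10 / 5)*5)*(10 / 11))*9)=-8100 / 77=-105.19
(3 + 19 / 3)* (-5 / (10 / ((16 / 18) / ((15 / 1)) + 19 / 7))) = -5242 / 405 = -12.94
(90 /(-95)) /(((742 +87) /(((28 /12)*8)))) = -336 /15751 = -0.02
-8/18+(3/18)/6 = -5/12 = -0.42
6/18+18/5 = 59/15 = 3.93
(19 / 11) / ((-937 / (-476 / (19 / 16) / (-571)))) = -0.00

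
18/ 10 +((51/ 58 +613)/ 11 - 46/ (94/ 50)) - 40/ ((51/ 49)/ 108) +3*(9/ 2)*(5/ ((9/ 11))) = -5142159321/ 1274405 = -4034.95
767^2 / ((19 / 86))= 50592854 / 19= 2662781.79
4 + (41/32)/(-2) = 215/64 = 3.36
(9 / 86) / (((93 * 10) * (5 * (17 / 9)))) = 27 / 2266100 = 0.00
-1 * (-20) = 20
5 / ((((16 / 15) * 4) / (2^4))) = 75 / 4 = 18.75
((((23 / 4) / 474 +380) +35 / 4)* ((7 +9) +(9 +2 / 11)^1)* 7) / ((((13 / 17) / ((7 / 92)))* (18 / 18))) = 170077575913 / 24943776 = 6818.44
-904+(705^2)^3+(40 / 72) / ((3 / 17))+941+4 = 3315113989386048067 / 27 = 122781999606890669.15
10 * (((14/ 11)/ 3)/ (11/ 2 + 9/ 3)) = 280/ 561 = 0.50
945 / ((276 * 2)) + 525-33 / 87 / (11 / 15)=2807775 / 5336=526.19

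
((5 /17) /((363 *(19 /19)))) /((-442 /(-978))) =815 /454597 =0.00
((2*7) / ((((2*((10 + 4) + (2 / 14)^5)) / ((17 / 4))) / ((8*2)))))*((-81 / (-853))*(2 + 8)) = 2160035640 / 66903349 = 32.29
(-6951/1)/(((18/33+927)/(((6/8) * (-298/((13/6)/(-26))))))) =-68356134/3401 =-20098.83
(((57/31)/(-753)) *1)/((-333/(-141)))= -0.00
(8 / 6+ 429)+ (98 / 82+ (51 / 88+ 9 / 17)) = 79608745 / 184008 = 432.64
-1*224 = -224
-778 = -778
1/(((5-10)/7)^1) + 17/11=8/55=0.15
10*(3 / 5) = 6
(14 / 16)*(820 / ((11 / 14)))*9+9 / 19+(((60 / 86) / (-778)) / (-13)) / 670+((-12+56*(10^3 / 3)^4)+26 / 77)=691358032898.81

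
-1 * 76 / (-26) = 2.92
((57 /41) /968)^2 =3249 /1575137344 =0.00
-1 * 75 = -75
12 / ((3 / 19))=76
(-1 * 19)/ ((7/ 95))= -1805/ 7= -257.86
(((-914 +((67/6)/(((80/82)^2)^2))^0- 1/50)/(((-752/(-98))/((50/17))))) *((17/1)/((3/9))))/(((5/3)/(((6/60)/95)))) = -20132091/1786000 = -11.27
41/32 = 1.28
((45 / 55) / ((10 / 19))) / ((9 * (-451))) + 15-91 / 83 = 13.90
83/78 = 1.06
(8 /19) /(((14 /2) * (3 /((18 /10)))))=0.04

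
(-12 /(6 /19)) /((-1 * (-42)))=-19 /21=-0.90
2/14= 1/7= 0.14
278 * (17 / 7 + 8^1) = 2899.14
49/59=0.83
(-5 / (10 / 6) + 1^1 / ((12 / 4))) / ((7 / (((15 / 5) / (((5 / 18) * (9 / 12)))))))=-192 / 35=-5.49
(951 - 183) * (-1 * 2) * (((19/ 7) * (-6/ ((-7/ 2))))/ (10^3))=-43776/ 6125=-7.15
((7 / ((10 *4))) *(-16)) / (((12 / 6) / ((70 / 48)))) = -49 / 24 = -2.04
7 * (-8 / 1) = -56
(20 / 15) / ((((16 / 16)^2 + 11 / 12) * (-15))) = -16 / 345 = -0.05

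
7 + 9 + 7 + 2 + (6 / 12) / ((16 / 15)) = 815 / 32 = 25.47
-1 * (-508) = 508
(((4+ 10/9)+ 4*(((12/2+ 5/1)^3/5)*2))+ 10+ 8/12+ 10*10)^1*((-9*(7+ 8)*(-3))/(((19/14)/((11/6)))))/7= 175494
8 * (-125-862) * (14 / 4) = -27636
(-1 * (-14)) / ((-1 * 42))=-1 / 3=-0.33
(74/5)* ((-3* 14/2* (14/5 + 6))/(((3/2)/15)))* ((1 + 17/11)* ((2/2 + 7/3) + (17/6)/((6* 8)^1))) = -3542602/15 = -236173.47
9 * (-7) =-63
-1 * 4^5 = -1024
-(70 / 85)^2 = -196 / 289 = -0.68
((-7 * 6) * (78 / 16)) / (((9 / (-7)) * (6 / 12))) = 318.50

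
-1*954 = -954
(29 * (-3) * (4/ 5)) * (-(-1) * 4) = -278.40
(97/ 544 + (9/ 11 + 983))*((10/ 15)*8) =1962745/ 374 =5247.98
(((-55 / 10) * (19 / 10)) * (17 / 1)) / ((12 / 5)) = -3553 / 48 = -74.02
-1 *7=-7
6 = 6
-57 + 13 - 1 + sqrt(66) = -45 + sqrt(66) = -36.88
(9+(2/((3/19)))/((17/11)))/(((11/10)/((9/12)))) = 4385/374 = 11.72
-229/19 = -12.05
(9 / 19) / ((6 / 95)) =15 / 2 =7.50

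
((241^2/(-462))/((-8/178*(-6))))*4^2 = -5169209/693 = -7459.18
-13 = -13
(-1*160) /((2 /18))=-1440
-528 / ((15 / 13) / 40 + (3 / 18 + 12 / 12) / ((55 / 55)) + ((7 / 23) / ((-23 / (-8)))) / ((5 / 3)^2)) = -198057600 / 462743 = -428.01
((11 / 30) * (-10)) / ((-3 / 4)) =4.89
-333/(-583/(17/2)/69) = 390609/1166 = 335.00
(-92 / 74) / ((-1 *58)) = 0.02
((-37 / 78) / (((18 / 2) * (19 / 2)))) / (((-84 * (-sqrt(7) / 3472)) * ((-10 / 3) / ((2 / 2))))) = 2294 * sqrt(7) / 233415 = 0.03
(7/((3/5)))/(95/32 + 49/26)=14560/6057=2.40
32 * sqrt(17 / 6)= 16 * sqrt(102) / 3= 53.86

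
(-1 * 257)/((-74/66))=8481/37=229.22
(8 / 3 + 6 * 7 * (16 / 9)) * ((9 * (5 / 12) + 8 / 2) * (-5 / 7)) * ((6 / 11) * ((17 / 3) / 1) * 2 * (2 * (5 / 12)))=-1528300 / 693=-2205.34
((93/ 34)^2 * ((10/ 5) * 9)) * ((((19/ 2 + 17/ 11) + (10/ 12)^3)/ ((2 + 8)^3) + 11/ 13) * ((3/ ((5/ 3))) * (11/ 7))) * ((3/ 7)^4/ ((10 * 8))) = 0.14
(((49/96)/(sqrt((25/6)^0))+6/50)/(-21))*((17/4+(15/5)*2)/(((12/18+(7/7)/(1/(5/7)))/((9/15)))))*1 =-62033/464000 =-0.13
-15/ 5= -3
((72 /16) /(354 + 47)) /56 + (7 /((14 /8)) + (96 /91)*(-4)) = -128203 /583856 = -0.22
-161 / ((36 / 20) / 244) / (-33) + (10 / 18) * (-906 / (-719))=141375470 / 213543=662.05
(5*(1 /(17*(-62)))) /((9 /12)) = -10 /1581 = -0.01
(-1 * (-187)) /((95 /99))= 18513 /95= 194.87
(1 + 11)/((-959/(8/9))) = -32/2877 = -0.01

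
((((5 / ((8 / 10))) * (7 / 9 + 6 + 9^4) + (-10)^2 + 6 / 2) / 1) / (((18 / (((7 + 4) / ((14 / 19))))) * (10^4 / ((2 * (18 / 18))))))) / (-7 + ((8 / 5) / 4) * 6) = -154812361 / 104328000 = -1.48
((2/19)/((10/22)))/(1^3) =22/95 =0.23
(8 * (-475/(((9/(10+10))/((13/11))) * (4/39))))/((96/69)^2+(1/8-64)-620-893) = 715208000/11576301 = 61.78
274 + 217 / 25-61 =5542 / 25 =221.68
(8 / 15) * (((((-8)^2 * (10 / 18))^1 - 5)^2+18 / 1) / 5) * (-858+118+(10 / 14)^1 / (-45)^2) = -1293698788936 / 17222625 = -75116.24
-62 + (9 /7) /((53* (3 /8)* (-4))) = -23008 /371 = -62.02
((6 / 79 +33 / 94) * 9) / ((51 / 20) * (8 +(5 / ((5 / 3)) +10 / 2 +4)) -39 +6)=3171 / 14852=0.21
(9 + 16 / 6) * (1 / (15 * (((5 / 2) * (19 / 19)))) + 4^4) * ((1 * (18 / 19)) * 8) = 2150624 / 95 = 22638.15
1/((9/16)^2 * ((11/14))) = 3584/891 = 4.02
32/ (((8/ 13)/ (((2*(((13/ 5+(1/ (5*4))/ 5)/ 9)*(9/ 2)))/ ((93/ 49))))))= 55419/ 775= 71.51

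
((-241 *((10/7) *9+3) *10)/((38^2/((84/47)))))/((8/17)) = -6821505/67868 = -100.51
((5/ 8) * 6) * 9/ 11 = 135/ 44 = 3.07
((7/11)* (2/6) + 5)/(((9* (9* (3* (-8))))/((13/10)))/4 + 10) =-0.01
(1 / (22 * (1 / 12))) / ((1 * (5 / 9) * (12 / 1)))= 9 / 110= 0.08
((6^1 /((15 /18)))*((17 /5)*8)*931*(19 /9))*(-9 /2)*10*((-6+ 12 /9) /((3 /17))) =2290230208 /5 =458046041.60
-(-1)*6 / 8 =3 / 4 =0.75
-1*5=-5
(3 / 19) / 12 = 1 / 76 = 0.01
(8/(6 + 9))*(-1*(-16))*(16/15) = 2048/225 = 9.10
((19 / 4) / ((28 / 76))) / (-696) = -361 / 19488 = -0.02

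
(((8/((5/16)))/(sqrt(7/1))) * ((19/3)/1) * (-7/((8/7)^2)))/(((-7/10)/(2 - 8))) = -1064 * sqrt(7) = -2815.08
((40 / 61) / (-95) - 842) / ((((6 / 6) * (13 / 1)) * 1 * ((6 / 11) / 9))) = -16102119 / 15067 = -1068.70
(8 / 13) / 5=8 / 65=0.12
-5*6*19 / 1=-570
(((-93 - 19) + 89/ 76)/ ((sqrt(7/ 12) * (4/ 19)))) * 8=-8423 * sqrt(21)/ 7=-5514.15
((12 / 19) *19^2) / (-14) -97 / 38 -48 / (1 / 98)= -1256275 / 266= -4722.84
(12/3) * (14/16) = 7/2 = 3.50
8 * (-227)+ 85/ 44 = -79819/ 44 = -1814.07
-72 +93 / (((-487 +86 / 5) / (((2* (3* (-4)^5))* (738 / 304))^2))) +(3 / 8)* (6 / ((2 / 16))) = -461045342286 / 10469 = -44039100.42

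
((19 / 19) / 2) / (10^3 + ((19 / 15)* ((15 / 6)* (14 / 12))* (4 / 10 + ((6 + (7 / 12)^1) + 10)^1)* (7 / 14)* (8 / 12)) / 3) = 9720 / 19575527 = 0.00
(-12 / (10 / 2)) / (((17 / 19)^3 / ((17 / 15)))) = -27436 / 7225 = -3.80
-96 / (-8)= 12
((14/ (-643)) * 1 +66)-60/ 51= 708348/ 10931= 64.80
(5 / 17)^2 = 25 / 289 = 0.09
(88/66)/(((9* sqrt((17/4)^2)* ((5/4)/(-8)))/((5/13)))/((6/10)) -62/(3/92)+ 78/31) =-15872/22911815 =-0.00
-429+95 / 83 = -35512 / 83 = -427.86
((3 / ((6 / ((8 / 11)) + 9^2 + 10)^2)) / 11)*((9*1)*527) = 227664 / 1733699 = 0.13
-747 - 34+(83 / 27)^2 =-771.55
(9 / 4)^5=59049 / 1024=57.67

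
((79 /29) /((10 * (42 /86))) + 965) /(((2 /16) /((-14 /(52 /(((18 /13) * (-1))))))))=70562964 /24505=2879.53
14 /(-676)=-7 /338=-0.02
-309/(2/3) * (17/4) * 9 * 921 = -16328293.88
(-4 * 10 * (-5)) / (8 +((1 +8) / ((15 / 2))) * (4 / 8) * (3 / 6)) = 24.10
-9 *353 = -3177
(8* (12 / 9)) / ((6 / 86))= 1376 / 9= 152.89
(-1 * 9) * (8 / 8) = -9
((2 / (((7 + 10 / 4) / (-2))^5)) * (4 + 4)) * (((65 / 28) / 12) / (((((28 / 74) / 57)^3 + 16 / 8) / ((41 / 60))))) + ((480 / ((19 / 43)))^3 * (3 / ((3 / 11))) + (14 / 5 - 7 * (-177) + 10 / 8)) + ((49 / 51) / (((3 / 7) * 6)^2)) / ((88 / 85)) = 2716242789615191679274093089517 / 192622753637721015840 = 14101359981.20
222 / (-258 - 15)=-74 / 91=-0.81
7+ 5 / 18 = 131 / 18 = 7.28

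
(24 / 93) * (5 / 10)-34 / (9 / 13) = -13666 / 279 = -48.98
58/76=29/38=0.76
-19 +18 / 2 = -10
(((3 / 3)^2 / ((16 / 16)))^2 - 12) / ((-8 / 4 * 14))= 11 / 28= 0.39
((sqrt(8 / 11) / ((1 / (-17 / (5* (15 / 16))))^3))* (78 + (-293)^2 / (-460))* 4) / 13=2011117133824* sqrt(22) / 6937734375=1359.66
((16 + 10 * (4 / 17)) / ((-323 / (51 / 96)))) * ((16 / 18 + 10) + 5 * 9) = -6539 / 3876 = -1.69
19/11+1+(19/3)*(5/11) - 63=-1894/33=-57.39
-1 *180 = -180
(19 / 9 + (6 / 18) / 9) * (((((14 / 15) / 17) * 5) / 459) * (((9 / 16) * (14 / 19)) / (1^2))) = 1421 / 2668626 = 0.00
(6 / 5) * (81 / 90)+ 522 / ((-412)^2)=2298069 / 2121800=1.08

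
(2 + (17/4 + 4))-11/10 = 183/20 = 9.15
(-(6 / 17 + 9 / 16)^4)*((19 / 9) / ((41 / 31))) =-251576559621 / 224418922496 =-1.12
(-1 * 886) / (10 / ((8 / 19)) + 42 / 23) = -81512 / 2353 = -34.64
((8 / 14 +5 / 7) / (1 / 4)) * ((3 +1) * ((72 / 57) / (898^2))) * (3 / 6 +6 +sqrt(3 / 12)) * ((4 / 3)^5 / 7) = 32768 / 241316397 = 0.00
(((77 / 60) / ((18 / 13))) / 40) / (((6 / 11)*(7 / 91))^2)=20469449 / 1555200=13.16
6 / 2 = 3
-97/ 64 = -1.52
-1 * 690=-690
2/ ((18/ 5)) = 5/ 9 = 0.56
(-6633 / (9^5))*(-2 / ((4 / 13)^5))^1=273642941 / 3359232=81.46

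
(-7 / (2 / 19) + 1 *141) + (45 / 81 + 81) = 2809 / 18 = 156.06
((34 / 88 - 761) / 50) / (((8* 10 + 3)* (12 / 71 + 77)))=-2376157 / 1000465400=-0.00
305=305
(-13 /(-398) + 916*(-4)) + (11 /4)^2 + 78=-3578.40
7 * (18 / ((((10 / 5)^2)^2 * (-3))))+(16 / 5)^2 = 1523 / 200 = 7.62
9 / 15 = 3 / 5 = 0.60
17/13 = 1.31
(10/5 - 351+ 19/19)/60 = -29/5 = -5.80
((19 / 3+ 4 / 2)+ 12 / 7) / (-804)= -211 / 16884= -0.01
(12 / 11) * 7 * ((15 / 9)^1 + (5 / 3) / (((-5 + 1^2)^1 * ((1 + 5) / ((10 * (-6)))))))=490 / 11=44.55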